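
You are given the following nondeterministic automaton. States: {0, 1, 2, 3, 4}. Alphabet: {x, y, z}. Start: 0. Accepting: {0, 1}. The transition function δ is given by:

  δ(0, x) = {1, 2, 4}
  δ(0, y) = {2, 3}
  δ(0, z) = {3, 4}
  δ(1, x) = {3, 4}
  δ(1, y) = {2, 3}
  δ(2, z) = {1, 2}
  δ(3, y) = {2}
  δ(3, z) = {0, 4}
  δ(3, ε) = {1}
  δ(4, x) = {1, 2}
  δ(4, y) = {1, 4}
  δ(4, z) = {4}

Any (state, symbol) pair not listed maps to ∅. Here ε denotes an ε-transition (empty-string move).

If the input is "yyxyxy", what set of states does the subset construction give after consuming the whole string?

{1, 2, 3, 4}

Start in {0}.
Read 'y': 0→{2, 3}; union {2, 3}; ε-closure = {1, 2, 3}.
Read 'y': 1→{2, 3}, 2→∅, 3→{2}; union {2, 3}; ε-closure = {1, 2, 3}.
Read 'x': 1→{3, 4}, 2→∅, 3→∅; union {3, 4}; ε-closure = {1, 3, 4}.
Read 'y': 1→{2, 3}, 3→{2}, 4→{1, 4}; now {1, 2, 3, 4}.
Read 'x': 1→{3, 4}, 2→∅, 3→∅, 4→{1, 2}; now {1, 2, 3, 4}.
Read 'y': 1→{2, 3}, 2→∅, 3→{2}, 4→{1, 4}; now {1, 2, 3, 4}.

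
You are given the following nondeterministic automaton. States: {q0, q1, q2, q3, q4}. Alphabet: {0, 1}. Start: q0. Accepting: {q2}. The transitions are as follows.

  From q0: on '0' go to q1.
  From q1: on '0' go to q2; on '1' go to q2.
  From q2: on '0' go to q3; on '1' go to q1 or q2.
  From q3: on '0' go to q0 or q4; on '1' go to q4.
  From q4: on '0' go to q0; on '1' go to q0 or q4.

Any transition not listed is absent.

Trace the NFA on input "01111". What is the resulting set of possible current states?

Start in {q0}.
Read '0': {q0} → {q1}.
Read '1': {q1} → {q2}.
Read '1': {q2} → {q1, q2}.
Read '1': {q1, q2} → {q1, q2}.
Read '1': {q1, q2} → {q1, q2}.

{q1, q2}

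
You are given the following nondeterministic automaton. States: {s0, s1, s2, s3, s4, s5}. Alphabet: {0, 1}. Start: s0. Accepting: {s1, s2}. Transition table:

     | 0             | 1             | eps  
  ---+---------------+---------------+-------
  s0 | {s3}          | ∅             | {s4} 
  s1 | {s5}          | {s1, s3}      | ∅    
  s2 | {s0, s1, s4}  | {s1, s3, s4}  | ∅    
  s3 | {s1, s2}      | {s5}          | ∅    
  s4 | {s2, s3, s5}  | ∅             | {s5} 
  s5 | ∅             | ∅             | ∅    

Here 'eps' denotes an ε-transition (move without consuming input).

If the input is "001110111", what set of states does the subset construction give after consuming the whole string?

{s1, s3, s5}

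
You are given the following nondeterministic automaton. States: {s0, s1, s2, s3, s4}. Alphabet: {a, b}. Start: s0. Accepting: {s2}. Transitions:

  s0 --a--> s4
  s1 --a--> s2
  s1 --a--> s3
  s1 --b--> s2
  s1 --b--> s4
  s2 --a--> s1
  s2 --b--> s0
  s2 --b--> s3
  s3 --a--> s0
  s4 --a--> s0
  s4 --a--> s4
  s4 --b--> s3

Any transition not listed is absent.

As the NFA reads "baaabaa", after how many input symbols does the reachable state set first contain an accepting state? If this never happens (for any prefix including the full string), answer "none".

Start in {s0}.
Read 'b': s0→∅; now ∅.
The set is empty and remains empty for the remaining 6 symbols.
No reachable set along the way intersects F.

none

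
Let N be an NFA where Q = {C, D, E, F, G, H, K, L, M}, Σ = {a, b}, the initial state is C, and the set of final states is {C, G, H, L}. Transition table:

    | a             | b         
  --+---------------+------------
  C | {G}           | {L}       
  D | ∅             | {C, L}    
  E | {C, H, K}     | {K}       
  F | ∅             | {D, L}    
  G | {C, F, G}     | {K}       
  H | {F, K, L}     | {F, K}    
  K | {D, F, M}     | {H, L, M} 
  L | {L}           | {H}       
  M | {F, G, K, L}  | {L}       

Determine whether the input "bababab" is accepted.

Start in {C}.
Read 'b': C→{L}; now {L}.
Read 'a': L→{L}; now {L}.
Read 'b': L→{H}; now {H}.
Read 'a': H→{F, K, L}; now {F, K, L}.
Read 'b': F→{D, L}, K→{H, L, M}, L→{H}; now {D, H, L, M}.
Read 'a': D→∅, H→{F, K, L}, L→{L}, M→{F, G, K, L}; now {F, G, K, L}.
Read 'b': F→{D, L}, G→{K}, K→{H, L, M}, L→{H}; now {D, H, K, L, M}.
The final set {D, H, K, L, M} contains the accepting states H, L.

Yes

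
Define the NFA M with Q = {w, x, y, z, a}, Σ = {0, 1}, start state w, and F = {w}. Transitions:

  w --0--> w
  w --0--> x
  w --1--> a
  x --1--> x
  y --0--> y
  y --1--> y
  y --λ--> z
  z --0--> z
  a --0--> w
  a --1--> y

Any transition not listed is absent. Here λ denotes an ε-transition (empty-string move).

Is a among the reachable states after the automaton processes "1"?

Yes

Start in {w}.
Read '1': w→{a}; now {a}.
State a is in {a}.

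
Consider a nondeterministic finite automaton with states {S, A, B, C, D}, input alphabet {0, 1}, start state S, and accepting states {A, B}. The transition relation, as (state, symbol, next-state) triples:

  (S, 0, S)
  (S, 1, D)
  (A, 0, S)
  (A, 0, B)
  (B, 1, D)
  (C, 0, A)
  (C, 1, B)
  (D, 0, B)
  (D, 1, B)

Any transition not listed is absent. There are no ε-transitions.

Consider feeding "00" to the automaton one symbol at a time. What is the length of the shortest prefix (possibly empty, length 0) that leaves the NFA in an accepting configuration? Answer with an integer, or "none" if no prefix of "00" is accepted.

none

Start in {S}.
Read '0': S→{S}; now {S}.
Read '0': S→{S}; now {S}.
No reachable set along the way intersects F.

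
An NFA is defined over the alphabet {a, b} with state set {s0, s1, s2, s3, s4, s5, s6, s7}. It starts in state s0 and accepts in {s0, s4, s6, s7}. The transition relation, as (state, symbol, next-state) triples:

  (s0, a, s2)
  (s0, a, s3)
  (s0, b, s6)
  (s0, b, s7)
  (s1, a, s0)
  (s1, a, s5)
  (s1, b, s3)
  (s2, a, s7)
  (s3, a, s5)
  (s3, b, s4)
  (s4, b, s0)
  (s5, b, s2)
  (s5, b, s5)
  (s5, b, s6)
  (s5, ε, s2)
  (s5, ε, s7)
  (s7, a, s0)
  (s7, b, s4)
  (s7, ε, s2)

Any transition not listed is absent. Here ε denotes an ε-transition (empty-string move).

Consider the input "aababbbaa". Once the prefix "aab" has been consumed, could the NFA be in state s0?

No

Start in {s0}.
Read 'a': {s0} → {s2, s3}.
Read 'a': {s2, s3} → {s2, s5, s7}.
Read 'b': {s2, s5, s7} → {s2, s4, s5, s6, s7}.
State s0 is not in {s2, s4, s5, s6, s7}.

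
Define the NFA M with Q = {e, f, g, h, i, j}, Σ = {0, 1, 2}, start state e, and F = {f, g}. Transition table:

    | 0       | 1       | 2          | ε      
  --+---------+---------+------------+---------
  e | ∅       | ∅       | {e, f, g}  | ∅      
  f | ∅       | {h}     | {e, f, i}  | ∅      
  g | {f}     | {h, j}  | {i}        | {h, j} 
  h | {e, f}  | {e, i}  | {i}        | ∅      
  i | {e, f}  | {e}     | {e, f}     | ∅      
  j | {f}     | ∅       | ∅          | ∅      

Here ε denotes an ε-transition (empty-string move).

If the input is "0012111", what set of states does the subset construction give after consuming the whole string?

∅

Start in {e}.
Read '0': e→∅; now ∅.
The set is empty and remains empty for the remaining 6 symbols.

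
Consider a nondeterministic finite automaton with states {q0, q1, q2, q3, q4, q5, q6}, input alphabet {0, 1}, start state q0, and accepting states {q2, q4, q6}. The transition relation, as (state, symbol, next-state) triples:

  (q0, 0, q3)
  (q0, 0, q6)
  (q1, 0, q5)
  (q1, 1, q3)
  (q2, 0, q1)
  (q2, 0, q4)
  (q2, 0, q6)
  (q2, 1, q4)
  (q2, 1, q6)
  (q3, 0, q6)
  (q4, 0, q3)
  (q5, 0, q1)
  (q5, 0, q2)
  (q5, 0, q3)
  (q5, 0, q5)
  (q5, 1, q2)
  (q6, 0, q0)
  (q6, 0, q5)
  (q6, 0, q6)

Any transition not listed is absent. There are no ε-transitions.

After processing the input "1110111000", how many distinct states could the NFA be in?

0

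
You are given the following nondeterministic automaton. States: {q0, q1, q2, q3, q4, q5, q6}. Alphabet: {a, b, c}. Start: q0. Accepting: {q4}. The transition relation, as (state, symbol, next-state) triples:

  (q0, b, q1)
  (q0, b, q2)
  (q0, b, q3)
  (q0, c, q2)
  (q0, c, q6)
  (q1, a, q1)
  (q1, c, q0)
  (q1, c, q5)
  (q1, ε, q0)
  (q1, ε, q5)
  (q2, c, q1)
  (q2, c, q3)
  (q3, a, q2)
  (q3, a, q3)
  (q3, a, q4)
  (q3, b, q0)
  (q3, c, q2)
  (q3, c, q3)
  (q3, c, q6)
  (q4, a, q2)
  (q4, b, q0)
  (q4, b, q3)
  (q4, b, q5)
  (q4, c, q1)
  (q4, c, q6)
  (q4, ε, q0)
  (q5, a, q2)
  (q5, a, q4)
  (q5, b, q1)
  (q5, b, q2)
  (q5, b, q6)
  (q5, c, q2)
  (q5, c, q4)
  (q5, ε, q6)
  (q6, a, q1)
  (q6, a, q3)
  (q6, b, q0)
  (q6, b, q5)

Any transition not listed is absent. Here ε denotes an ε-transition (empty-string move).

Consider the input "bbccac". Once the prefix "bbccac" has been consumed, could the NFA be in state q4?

Start in {q0}.
Read 'b': q0→{q1, q2, q3}; union {q1, q2, q3}; ε-closure = {q0, q1, q2, q3, q5, q6}.
Read 'b': q0→{q1, q2, q3}, q1→∅, q2→∅, q3→{q0}, q5→{q1, q2, q6}, q6→{q0, q5}; now {q0, q1, q2, q3, q5, q6}.
Read 'c': q0→{q2, q6}, q1→{q0, q5}, q2→{q1, q3}, q3→{q2, q3, q6}, q5→{q2, q4}, q6→∅; now {q0, q1, q2, q3, q4, q5, q6}.
Read 'c': q0→{q2, q6}, q1→{q0, q5}, q2→{q1, q3}, q3→{q2, q3, q6}, q4→{q1, q6}, q5→{q2, q4}, q6→∅; now {q0, q1, q2, q3, q4, q5, q6}.
Read 'a': q0→∅, q1→{q1}, q2→∅, q3→{q2, q3, q4}, q4→{q2}, q5→{q2, q4}, q6→{q1, q3}; union {q1, q2, q3, q4}; ε-closure = {q0, q1, q2, q3, q4, q5, q6}.
Read 'c': q0→{q2, q6}, q1→{q0, q5}, q2→{q1, q3}, q3→{q2, q3, q6}, q4→{q1, q6}, q5→{q2, q4}, q6→∅; now {q0, q1, q2, q3, q4, q5, q6}.
State q4 is in {q0, q1, q2, q3, q4, q5, q6}.

Yes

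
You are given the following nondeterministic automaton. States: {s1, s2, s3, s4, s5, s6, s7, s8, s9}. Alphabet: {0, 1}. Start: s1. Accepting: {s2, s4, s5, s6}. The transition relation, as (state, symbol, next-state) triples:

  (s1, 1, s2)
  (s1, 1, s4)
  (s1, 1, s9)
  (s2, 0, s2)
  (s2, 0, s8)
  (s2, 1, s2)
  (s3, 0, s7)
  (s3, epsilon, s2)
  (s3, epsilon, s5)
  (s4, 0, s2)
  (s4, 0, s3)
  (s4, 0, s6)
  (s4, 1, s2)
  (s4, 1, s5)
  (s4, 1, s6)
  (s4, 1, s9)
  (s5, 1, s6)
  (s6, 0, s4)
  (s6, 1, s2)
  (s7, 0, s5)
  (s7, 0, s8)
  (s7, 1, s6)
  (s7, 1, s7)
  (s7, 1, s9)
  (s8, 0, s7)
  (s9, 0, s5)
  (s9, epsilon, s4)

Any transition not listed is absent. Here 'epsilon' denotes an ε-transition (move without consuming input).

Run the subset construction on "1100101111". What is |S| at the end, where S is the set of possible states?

Start in {s1}.
Read '1': {s1} → {s2, s4, s9}.
Read '1': {s2, s4, s9} → {s2, s4, s5, s6, s9}.
Read '0': {s2, s4, s5, s6, s9} → {s2, s3, s4, s5, s6, s8}.
Read '0': {s2, s3, s4, s5, s6, s8} → {s2, s3, s4, s5, s6, s7, s8}.
Read '1': {s2, s3, s4, s5, s6, s7, s8} → {s2, s4, s5, s6, s7, s9}.
Read '0': {s2, s4, s5, s6, s7, s9} → {s2, s3, s4, s5, s6, s8}.
Read '1': {s2, s3, s4, s5, s6, s8} → {s2, s4, s5, s6, s9}.
Read '1': {s2, s4, s5, s6, s9} → {s2, s4, s5, s6, s9}.
Read '1': {s2, s4, s5, s6, s9} → {s2, s4, s5, s6, s9}.
Read '1': {s2, s4, s5, s6, s9} → {s2, s4, s5, s6, s9}.
That set has 5 states.

5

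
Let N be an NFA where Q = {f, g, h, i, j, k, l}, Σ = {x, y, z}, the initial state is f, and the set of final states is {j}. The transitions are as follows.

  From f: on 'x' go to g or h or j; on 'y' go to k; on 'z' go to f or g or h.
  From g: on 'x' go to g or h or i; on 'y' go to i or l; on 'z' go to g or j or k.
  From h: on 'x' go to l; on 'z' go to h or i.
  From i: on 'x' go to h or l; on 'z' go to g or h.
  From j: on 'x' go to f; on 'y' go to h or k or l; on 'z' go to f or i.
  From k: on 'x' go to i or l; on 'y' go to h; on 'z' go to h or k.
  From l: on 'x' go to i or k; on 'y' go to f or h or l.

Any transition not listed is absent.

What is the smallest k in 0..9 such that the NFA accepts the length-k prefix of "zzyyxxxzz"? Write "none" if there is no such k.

2

Start in {f}.
Read 'z': {f} → {f, g, h}.
Read 'z': {f, g, h} → {f, g, h, i, j, k}.
None of the earlier sets intersect F, but {f, g, h, i, j, k} does.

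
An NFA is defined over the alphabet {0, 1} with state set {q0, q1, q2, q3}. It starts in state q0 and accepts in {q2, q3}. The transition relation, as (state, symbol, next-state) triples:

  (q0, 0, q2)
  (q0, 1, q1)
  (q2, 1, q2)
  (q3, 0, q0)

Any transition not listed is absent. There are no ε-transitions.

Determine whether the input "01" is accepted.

Yes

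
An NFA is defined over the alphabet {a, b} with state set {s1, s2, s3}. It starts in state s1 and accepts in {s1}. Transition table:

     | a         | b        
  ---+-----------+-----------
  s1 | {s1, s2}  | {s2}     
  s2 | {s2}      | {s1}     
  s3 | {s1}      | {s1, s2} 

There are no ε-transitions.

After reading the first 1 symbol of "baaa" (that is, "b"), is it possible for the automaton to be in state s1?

No

Start in {s1}.
Read 'b': {s1} → {s2}.
State s1 is not in {s2}.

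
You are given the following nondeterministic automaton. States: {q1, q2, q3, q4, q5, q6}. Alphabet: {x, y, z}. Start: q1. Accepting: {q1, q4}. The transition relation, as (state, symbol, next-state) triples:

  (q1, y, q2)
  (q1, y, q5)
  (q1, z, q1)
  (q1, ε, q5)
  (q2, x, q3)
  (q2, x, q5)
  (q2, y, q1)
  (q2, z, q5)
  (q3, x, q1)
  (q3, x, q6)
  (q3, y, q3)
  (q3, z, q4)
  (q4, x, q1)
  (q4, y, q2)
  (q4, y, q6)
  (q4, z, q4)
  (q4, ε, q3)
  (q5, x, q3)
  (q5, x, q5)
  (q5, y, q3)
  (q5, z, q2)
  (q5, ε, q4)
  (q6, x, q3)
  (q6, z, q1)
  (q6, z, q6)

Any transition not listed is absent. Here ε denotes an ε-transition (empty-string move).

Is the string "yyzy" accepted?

Yes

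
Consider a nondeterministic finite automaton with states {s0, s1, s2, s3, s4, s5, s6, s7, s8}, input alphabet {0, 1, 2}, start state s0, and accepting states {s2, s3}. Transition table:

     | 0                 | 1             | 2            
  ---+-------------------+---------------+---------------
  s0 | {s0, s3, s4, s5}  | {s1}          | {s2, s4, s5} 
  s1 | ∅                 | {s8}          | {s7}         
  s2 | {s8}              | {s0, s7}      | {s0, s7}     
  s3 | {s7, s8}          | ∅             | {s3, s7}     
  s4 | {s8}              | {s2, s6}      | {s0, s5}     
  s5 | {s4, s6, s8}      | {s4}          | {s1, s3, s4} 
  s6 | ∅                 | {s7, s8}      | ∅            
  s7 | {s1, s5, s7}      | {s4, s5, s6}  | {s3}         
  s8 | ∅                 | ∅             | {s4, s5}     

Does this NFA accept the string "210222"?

Start in {s0}.
Read '2': s0→{s2, s4, s5}; now {s2, s4, s5}.
Read '1': s2→{s0, s7}, s4→{s2, s6}, s5→{s4}; now {s0, s2, s4, s6, s7}.
Read '0': s0→{s0, s3, s4, s5}, s2→{s8}, s4→{s8}, s6→∅, s7→{s1, s5, s7}; now {s0, s1, s3, s4, s5, s7, s8}.
Read '2': s0→{s2, s4, s5}, s1→{s7}, s3→{s3, s7}, s4→{s0, s5}, s5→{s1, s3, s4}, s7→{s3}, s8→{s4, s5}; now {s0, s1, s2, s3, s4, s5, s7}.
Read '2': s0→{s2, s4, s5}, s1→{s7}, s2→{s0, s7}, s3→{s3, s7}, s4→{s0, s5}, s5→{s1, s3, s4}, s7→{s3}; now {s0, s1, s2, s3, s4, s5, s7}.
Read '2': s0→{s2, s4, s5}, s1→{s7}, s2→{s0, s7}, s3→{s3, s7}, s4→{s0, s5}, s5→{s1, s3, s4}, s7→{s3}; now {s0, s1, s2, s3, s4, s5, s7}.
The final set {s0, s1, s2, s3, s4, s5, s7} contains the accepting states s2, s3.

Yes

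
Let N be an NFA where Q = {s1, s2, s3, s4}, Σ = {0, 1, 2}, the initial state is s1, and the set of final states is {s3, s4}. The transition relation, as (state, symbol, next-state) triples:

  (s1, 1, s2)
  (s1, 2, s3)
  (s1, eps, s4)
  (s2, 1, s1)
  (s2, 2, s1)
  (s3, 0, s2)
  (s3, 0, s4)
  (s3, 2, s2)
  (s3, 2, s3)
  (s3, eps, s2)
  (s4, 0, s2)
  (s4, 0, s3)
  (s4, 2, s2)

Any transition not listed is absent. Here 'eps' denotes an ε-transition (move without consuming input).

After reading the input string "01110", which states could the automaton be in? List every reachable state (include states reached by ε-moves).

{s2, s3}

Start: ε-closure({s1}) = {s1, s4}.
Read '0': {s1, s4} → {s2, s3}.
Read '1': {s2, s3} → {s1, s4}.
Read '1': {s1, s4} → {s2}.
Read '1': {s2} → {s1, s4}.
Read '0': {s1, s4} → {s2, s3}.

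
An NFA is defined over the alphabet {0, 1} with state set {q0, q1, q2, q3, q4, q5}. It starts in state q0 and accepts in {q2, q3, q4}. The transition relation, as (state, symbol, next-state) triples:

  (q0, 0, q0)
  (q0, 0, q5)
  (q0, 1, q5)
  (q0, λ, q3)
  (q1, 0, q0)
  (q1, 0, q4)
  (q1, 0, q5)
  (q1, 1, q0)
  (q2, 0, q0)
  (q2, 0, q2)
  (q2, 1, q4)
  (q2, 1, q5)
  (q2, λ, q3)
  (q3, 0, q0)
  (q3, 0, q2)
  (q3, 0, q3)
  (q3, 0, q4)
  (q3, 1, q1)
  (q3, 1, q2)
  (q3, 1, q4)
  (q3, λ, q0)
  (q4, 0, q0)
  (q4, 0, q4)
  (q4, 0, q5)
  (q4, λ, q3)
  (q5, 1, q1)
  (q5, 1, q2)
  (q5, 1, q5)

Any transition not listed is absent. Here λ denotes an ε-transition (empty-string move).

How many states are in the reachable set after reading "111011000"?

5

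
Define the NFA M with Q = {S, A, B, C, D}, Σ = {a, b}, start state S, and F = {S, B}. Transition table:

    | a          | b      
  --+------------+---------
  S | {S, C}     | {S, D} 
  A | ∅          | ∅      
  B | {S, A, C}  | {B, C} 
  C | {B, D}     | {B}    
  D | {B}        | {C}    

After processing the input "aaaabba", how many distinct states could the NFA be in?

Start in {S}.
Read 'a': {S} → {S, C}.
Read 'a': {S, C} → {S, B, C, D}.
Read 'a': {S, B, C, D} → {S, A, B, C, D}.
Read 'a': {S, A, B, C, D} → {S, A, B, C, D}.
Read 'b': {S, A, B, C, D} → {S, B, C, D}.
Read 'b': {S, B, C, D} → {S, B, C, D}.
Read 'a': {S, B, C, D} → {S, A, B, C, D}.
That set has 5 states.

5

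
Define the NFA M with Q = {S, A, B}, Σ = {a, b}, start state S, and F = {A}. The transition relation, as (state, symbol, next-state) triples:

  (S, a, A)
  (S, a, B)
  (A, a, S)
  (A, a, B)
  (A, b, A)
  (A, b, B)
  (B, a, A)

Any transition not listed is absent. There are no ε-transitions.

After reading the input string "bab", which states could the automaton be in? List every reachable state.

Start in {S}.
Read 'b': S→∅; now ∅.
The set is empty and remains empty for the remaining 2 symbols.

∅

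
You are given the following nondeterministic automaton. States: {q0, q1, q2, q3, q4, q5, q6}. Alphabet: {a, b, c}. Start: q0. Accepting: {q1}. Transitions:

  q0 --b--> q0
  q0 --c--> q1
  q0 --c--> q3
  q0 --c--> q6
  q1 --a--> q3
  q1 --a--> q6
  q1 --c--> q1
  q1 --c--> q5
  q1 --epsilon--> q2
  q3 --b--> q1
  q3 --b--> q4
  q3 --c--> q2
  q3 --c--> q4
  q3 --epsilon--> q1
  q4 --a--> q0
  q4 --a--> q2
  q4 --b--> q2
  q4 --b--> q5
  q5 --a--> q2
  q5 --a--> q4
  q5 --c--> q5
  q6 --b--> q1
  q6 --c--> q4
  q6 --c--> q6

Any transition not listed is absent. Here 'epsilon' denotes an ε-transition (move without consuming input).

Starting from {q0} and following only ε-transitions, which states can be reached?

Begin with {q0}.
No ε-moves leave this set, so the closure equals the set itself.

{q0}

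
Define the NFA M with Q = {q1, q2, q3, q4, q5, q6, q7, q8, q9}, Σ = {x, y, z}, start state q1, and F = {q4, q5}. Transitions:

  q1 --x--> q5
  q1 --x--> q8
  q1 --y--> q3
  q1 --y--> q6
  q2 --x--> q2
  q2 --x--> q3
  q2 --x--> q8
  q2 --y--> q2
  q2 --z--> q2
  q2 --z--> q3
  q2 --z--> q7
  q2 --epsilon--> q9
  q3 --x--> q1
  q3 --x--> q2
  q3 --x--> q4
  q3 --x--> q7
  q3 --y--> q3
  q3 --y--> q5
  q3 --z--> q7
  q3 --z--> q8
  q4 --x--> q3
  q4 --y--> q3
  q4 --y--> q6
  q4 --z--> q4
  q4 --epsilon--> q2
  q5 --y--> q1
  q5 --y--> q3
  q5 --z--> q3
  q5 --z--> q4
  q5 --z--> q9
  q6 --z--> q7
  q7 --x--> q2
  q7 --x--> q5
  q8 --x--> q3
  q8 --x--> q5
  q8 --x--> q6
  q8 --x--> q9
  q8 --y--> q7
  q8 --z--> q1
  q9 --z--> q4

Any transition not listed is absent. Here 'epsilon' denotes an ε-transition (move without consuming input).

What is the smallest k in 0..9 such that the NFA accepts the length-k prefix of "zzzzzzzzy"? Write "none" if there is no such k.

none

Start in {q1}.
Read 'z': {q1} → ∅.
The set is empty and remains empty for the remaining 8 symbols.
No reachable set along the way intersects F.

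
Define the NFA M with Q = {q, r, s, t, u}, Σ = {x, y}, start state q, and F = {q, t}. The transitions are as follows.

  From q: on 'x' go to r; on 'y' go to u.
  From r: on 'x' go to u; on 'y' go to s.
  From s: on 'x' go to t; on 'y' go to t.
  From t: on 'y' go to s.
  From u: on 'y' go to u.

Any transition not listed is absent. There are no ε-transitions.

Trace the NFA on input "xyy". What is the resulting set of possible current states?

Start in {q}.
Read 'x': q→{r}; now {r}.
Read 'y': r→{s}; now {s}.
Read 'y': s→{t}; now {t}.

{t}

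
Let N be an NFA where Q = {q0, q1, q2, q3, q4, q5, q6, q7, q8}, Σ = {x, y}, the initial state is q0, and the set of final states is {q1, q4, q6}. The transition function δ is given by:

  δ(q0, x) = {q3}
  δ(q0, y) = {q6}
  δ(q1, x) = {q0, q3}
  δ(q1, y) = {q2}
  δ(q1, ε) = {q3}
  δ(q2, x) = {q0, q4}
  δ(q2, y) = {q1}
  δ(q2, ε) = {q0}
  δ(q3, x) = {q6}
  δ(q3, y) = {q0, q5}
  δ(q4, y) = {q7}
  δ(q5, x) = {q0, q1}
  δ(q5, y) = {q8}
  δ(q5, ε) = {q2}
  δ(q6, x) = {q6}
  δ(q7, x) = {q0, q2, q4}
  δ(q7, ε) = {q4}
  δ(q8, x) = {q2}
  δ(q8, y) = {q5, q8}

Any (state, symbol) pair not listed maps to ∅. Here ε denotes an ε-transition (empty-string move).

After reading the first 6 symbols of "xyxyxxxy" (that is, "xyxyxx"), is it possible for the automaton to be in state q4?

Start in {q0}.
Read 'x': q0→{q3}; now {q3}.
Read 'y': q3→{q0, q5}; union {q0, q5}; ε-closure = {q0, q2, q5}.
Read 'x': q0→{q3}, q2→{q0, q4}, q5→{q0, q1}; now {q0, q1, q3, q4}.
Read 'y': q0→{q6}, q1→{q2}, q3→{q0, q5}, q4→{q7}; union {q0, q2, q5, q6, q7}; ε-closure = {q0, q2, q4, q5, q6, q7}.
Read 'x': q0→{q3}, q2→{q0, q4}, q4→∅, q5→{q0, q1}, q6→{q6}, q7→{q0, q2, q4}; now {q0, q1, q2, q3, q4, q6}.
Read 'x': q0→{q3}, q1→{q0, q3}, q2→{q0, q4}, q3→{q6}, q4→∅, q6→{q6}; now {q0, q3, q4, q6}.
State q4 is in {q0, q3, q4, q6}.

Yes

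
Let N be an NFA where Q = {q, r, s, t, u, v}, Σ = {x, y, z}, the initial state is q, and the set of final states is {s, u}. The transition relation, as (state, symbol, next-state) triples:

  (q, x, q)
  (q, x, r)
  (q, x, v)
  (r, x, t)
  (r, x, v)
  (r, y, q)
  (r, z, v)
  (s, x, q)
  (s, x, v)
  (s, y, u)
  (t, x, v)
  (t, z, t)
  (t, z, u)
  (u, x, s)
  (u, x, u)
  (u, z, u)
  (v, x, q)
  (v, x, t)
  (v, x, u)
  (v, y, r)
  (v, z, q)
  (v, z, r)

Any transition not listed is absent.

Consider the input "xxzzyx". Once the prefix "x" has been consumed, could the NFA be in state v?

Yes

Start in {q}.
Read 'x': {q} → {q, r, v}.
State v is in {q, r, v}.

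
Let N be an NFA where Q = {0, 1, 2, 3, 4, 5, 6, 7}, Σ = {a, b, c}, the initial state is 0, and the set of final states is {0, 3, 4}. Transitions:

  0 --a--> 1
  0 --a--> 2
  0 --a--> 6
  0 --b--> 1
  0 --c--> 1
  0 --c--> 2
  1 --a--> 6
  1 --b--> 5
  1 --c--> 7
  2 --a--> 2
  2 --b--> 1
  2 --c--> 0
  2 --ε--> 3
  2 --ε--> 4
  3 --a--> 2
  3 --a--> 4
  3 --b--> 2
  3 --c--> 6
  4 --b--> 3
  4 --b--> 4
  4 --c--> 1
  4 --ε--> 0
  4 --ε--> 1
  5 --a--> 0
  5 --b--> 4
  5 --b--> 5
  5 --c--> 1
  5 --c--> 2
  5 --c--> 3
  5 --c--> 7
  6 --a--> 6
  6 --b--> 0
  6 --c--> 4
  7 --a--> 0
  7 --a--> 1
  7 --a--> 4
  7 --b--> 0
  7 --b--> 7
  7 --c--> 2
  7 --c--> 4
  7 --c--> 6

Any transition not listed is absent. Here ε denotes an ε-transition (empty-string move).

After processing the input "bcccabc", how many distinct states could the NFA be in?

Start in {0}.
Read 'b': 0→{1}; now {1}.
Read 'c': 1→{7}; now {7}.
Read 'c': 7→{2, 4, 6}; union {2, 4, 6}; ε-closure = {0, 1, 2, 3, 4, 6}.
Read 'c': 0→{1, 2}, 1→{7}, 2→{0}, 3→{6}, 4→{1}, 6→{4}; union {0, 1, 2, 4, 6, 7}; ε-closure = {0, 1, 2, 3, 4, 6, 7}.
Read 'a': 0→{1, 2, 6}, 1→{6}, 2→{2}, 3→{2, 4}, 4→∅, 6→{6}, 7→{0, 1, 4}; union {0, 1, 2, 4, 6}; ε-closure = {0, 1, 2, 3, 4, 6}.
Read 'b': 0→{1}, 1→{5}, 2→{1}, 3→{2}, 4→{3, 4}, 6→{0}; now {0, 1, 2, 3, 4, 5}.
Read 'c': 0→{1, 2}, 1→{7}, 2→{0}, 3→{6}, 4→{1}, 5→{1, 2, 3, 7}; union {0, 1, 2, 3, 6, 7}; ε-closure = {0, 1, 2, 3, 4, 6, 7}.
That set has 7 states.

7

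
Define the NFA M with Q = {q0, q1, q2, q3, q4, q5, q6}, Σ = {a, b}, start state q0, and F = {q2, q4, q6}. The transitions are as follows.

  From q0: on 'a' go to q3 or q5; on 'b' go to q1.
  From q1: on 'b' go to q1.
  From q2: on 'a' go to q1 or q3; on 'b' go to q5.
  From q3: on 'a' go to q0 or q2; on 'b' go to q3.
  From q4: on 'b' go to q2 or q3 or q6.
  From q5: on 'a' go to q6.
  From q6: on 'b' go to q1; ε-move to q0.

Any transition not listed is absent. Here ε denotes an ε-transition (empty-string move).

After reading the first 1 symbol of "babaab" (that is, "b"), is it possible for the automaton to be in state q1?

Start in {q0}.
Read 'b': q0→{q1}; now {q1}.
State q1 is in {q1}.

Yes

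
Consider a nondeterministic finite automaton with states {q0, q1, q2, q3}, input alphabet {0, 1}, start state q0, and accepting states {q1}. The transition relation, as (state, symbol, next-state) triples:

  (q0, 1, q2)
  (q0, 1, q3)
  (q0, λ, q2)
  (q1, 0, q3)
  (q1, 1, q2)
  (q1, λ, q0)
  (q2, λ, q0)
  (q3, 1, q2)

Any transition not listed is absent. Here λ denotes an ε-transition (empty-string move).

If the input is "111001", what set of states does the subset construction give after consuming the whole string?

∅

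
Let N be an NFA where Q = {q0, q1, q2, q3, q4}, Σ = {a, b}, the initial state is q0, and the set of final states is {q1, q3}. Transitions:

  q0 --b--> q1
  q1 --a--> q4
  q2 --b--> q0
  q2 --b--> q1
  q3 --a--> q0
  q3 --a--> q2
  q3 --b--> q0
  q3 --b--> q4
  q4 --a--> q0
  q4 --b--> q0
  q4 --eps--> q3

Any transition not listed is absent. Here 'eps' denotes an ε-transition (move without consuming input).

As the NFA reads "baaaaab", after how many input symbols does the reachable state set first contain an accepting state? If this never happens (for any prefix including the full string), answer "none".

Start in {q0}.
Read 'b': q0→{q1}; now {q1}.
None of the earlier sets intersect F, but {q1} does.

1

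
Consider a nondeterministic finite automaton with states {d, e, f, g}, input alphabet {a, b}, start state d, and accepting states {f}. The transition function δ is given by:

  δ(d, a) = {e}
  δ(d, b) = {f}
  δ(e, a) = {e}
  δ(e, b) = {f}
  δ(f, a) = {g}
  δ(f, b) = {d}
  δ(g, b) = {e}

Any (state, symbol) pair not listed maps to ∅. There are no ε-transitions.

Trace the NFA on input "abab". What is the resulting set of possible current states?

Start in {d}.
Read 'a': {d} → {e}.
Read 'b': {e} → {f}.
Read 'a': {f} → {g}.
Read 'b': {g} → {e}.

{e}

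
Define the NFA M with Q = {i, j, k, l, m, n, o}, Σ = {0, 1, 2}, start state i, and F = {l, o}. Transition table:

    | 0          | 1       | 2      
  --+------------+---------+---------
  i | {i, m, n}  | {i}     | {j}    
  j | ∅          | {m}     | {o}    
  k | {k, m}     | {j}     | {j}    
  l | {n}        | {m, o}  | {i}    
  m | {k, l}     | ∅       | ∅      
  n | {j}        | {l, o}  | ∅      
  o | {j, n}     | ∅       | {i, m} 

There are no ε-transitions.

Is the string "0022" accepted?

Start in {i}.
Read '0': i→{i, m, n}; now {i, m, n}.
Read '0': i→{i, m, n}, m→{k, l}, n→{j}; now {i, j, k, l, m, n}.
Read '2': i→{j}, j→{o}, k→{j}, l→{i}, m→∅, n→∅; now {i, j, o}.
Read '2': i→{j}, j→{o}, o→{i, m}; now {i, j, m, o}.
The final set {i, j, m, o} contains the accepting state o.

Yes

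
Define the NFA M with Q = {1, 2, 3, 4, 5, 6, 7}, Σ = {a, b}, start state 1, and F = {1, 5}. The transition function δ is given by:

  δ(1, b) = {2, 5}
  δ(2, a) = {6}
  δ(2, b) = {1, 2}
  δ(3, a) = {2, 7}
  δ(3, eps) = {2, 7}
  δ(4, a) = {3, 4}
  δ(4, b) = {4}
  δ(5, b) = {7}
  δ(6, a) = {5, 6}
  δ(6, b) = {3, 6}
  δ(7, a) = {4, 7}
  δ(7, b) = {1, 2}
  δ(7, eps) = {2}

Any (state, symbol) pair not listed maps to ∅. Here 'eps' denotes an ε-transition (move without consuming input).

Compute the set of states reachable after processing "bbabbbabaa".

Start in {1}.
Read 'b': {1} → {2, 5}.
Read 'b': {2, 5} → {1, 2, 7}.
Read 'a': {1, 2, 7} → {2, 4, 6, 7}.
Read 'b': {2, 4, 6, 7} → {1, 2, 3, 4, 6, 7}.
Read 'b': {1, 2, 3, 4, 6, 7} → {1, 2, 3, 4, 5, 6, 7}.
Read 'b': {1, 2, 3, 4, 5, 6, 7} → {1, 2, 3, 4, 5, 6, 7}.
Read 'a': {1, 2, 3, 4, 5, 6, 7} → {2, 3, 4, 5, 6, 7}.
Read 'b': {2, 3, 4, 5, 6, 7} → {1, 2, 3, 4, 6, 7}.
Read 'a': {1, 2, 3, 4, 6, 7} → {2, 3, 4, 5, 6, 7}.
Read 'a': {2, 3, 4, 5, 6, 7} → {2, 3, 4, 5, 6, 7}.

{2, 3, 4, 5, 6, 7}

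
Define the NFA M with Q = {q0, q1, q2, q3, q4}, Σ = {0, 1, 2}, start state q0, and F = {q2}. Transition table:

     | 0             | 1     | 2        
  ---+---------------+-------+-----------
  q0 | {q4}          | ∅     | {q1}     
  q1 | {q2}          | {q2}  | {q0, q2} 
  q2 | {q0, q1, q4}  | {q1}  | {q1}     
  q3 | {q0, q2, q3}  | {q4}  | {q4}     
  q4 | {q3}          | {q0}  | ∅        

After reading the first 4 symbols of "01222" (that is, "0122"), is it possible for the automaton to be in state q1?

No

Start in {q0}.
Read '0': q0→{q4}; now {q4}.
Read '1': q4→{q0}; now {q0}.
Read '2': q0→{q1}; now {q1}.
Read '2': q1→{q0, q2}; now {q0, q2}.
State q1 is not in {q0, q2}.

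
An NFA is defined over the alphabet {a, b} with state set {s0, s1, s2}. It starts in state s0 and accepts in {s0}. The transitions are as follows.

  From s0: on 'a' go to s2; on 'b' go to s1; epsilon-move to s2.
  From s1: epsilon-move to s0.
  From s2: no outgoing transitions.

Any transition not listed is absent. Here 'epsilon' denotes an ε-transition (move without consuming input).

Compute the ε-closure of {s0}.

Begin with {s0}.
ε-move s0 → s2; add s2.

{s0, s2}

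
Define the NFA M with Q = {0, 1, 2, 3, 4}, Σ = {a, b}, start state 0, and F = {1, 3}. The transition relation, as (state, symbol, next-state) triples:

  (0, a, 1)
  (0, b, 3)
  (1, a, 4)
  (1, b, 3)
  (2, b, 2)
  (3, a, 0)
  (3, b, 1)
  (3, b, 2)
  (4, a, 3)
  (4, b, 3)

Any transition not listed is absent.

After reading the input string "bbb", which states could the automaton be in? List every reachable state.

{2, 3}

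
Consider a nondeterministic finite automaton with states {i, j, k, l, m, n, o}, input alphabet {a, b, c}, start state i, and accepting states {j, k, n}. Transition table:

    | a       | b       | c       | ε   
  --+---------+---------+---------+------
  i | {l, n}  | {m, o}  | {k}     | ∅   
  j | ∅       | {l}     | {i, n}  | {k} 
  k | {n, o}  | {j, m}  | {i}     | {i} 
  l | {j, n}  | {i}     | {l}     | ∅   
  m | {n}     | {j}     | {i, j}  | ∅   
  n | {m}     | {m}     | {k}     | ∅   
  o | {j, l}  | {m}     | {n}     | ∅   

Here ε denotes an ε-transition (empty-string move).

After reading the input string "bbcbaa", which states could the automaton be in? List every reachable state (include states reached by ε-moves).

{i, j, k, l, m, n, o}

Start in {i}.
Read 'b': i→{m, o}; now {m, o}.
Read 'b': m→{j}, o→{m}; union {j, m}; ε-closure = {i, j, k, m}.
Read 'c': i→{k}, j→{i, n}, k→{i}, m→{i, j}; now {i, j, k, n}.
Read 'b': i→{m, o}, j→{l}, k→{j, m}, n→{m}; union {j, l, m, o}; ε-closure = {i, j, k, l, m, o}.
Read 'a': i→{l, n}, j→∅, k→{n, o}, l→{j, n}, m→{n}, o→{j, l}; union {j, l, n, o}; ε-closure = {i, j, k, l, n, o}.
Read 'a': i→{l, n}, j→∅, k→{n, o}, l→{j, n}, n→{m}, o→{j, l}; union {j, l, m, n, o}; ε-closure = {i, j, k, l, m, n, o}.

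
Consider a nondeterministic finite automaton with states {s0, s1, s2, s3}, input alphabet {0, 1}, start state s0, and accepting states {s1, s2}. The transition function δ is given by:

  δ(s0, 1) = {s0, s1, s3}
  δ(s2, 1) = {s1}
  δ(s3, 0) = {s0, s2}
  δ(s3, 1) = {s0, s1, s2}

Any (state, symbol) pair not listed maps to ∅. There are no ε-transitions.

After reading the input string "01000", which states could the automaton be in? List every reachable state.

∅

Start in {s0}.
Read '0': s0→∅; now ∅.
The set is empty and remains empty for the remaining 4 symbols.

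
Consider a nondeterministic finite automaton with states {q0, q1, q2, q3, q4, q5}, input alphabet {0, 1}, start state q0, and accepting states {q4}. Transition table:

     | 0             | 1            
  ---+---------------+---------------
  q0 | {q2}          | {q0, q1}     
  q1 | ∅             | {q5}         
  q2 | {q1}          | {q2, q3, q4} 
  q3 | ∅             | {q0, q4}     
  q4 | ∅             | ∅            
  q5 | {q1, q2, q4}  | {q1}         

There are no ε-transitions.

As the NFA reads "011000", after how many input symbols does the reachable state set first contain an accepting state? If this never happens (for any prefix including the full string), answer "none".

Start in {q0}.
Read '0': q0→{q2}; now {q2}.
Read '1': q2→{q2, q3, q4}; now {q2, q3, q4}.
None of the earlier sets intersect F, but {q2, q3, q4} does.

2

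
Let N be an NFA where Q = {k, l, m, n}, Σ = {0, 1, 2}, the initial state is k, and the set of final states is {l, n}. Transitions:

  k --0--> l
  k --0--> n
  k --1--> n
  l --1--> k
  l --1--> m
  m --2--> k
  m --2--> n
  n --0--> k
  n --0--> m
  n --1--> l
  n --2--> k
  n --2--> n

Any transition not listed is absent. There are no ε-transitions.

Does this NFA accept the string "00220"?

Yes

Start in {k}.
Read '0': {k} → {l, n}.
Read '0': {l, n} → {k, m}.
Read '2': {k, m} → {k, n}.
Read '2': {k, n} → {k, n}.
Read '0': {k, n} → {k, l, m, n}.
The final set {k, l, m, n} contains the accepting states l, n.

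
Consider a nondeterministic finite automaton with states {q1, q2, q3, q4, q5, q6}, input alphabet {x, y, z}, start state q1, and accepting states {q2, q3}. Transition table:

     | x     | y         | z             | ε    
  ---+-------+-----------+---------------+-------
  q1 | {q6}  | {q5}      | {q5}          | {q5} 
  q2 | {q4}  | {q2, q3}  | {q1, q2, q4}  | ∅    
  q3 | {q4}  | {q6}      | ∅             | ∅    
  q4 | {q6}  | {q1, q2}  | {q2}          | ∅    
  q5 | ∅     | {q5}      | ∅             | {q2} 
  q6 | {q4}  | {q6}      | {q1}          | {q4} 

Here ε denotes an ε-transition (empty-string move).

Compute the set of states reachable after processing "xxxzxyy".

{q1, q2, q3, q4, q5, q6}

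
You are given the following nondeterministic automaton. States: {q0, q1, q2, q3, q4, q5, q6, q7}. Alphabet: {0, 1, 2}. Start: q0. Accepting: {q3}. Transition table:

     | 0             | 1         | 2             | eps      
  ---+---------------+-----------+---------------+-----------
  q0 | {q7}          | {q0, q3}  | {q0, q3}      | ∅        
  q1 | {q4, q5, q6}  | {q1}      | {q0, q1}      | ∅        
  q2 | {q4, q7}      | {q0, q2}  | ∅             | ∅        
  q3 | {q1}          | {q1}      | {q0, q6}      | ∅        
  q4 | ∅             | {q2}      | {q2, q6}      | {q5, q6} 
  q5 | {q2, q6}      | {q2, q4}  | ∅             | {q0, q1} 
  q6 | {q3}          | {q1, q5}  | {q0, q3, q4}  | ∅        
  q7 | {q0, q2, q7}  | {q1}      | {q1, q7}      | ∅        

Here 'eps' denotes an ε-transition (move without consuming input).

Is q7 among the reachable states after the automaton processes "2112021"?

No

Start in {q0}.
Read '2': q0→{q0, q3}; now {q0, q3}.
Read '1': q0→{q0, q3}, q3→{q1}; now {q0, q1, q3}.
Read '1': q0→{q0, q3}, q1→{q1}, q3→{q1}; now {q0, q1, q3}.
Read '2': q0→{q0, q3}, q1→{q0, q1}, q3→{q0, q6}; now {q0, q1, q3, q6}.
Read '0': q0→{q7}, q1→{q4, q5, q6}, q3→{q1}, q6→{q3}; union {q1, q3, q4, q5, q6, q7}; ε-closure = {q0, q1, q3, q4, q5, q6, q7}.
Read '2': q0→{q0, q3}, q1→{q0, q1}, q3→{q0, q6}, q4→{q2, q6}, q5→∅, q6→{q0, q3, q4}, q7→{q1, q7}; union {q0, q1, q2, q3, q4, q6, q7}; ε-closure = {q0, q1, q2, q3, q4, q5, q6, q7}.
Read '1': q0→{q0, q3}, q1→{q1}, q2→{q0, q2}, q3→{q1}, q4→{q2}, q5→{q2, q4}, q6→{q1, q5}, q7→{q1}; union {q0, q1, q2, q3, q4, q5}; ε-closure = {q0, q1, q2, q3, q4, q5, q6}.
State q7 is not in {q0, q1, q2, q3, q4, q5, q6}.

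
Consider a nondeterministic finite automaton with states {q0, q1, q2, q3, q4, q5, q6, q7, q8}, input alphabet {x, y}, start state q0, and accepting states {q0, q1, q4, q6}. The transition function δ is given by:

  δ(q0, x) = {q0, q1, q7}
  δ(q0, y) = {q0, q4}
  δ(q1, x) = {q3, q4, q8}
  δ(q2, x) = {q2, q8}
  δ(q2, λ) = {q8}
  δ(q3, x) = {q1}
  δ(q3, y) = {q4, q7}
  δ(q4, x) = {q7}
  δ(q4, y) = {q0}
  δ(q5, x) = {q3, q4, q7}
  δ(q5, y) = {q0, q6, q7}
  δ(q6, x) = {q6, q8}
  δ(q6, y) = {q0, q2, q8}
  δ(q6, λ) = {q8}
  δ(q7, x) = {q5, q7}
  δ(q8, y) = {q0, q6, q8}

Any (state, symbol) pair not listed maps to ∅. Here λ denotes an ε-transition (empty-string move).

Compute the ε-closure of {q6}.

Begin with {q6}.
ε-move q6 → q8; add q8.

{q6, q8}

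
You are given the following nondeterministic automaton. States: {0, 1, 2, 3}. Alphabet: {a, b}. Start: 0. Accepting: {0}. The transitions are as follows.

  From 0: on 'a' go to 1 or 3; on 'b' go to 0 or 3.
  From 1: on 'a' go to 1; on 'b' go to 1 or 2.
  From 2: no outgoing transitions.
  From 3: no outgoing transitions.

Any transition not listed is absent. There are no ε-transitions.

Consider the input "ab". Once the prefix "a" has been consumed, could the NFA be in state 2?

Start in {0}.
Read 'a': {0} → {1, 3}.
State 2 is not in {1, 3}.

No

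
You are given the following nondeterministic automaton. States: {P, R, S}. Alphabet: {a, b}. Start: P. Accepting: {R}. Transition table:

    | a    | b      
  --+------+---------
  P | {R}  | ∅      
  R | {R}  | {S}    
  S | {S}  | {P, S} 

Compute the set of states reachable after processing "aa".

Start in {P}.
Read 'a': P→{R}; now {R}.
Read 'a': R→{R}; now {R}.

{R}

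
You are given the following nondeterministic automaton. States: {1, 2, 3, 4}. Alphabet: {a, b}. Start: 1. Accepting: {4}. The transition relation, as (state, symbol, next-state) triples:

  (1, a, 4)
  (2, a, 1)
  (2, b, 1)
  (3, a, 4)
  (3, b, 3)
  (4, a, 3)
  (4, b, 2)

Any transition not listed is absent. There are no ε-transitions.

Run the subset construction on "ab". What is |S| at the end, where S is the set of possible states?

Start in {1}.
Read 'a': 1→{4}; now {4}.
Read 'b': 4→{2}; now {2}.
That set has 1 state.

1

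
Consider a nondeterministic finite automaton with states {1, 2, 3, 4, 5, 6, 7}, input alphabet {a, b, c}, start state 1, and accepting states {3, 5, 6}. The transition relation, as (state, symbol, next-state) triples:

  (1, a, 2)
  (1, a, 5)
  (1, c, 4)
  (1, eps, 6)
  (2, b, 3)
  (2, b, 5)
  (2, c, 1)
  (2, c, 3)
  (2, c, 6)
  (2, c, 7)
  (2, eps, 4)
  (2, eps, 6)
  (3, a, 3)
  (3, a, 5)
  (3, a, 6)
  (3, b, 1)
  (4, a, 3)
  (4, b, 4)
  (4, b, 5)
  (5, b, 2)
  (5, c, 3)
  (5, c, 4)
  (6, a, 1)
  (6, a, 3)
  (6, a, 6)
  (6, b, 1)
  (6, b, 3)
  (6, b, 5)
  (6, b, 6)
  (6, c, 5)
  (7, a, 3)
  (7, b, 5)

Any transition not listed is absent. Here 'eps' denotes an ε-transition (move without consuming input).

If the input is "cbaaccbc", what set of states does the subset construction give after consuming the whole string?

Start: ε-closure({1}) = {1, 6}.
Read 'c': {1, 6} → {4, 5}.
Read 'b': {4, 5} → {2, 4, 5, 6}.
Read 'a': {2, 4, 5, 6} → {1, 3, 6}.
Read 'a': {1, 3, 6} → {1, 2, 3, 4, 5, 6}.
Read 'c': {1, 2, 3, 4, 5, 6} → {1, 3, 4, 5, 6, 7}.
Read 'c': {1, 3, 4, 5, 6, 7} → {3, 4, 5}.
Read 'b': {3, 4, 5} → {1, 2, 4, 5, 6}.
Read 'c': {1, 2, 4, 5, 6} → {1, 3, 4, 5, 6, 7}.

{1, 3, 4, 5, 6, 7}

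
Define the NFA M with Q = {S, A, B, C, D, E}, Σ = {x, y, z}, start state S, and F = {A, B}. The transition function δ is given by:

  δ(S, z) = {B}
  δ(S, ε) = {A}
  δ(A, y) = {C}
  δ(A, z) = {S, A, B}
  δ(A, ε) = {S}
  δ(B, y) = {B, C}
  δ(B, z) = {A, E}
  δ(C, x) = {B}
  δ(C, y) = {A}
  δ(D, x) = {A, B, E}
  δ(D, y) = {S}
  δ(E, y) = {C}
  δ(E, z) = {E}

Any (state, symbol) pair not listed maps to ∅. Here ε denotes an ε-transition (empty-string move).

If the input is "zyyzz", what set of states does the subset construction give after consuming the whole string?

{S, A, B, E}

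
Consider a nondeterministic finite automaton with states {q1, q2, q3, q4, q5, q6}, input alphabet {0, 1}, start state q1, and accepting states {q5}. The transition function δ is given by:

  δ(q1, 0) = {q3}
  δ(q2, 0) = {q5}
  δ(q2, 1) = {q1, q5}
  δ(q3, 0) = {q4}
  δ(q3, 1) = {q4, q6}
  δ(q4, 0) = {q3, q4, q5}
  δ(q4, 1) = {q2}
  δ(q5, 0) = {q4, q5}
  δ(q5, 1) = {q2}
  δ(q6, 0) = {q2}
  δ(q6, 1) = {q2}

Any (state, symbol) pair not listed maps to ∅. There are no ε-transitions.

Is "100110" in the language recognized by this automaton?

Start in {q1}.
Read '1': q1→∅; now ∅.
The set is empty and remains empty for the remaining 5 symbols.
The final set ∅ contains no accepting state.

No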